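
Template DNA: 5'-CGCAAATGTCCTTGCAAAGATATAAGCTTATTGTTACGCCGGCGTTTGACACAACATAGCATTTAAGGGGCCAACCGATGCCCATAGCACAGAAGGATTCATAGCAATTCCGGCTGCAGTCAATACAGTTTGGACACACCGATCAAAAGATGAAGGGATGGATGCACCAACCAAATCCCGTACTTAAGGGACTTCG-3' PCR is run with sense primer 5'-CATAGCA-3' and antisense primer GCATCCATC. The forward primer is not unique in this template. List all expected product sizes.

111 bp, 83 bp, 66 bp

The forward primer CATAGCA matches the top strand at positions 55–61, 83–89, 100–106.
The reverse primer's reverse complement is GATGGATGC, matching at positions 157–165.
Each forward site pairs with the reverse site to give a product ending at position 165: sizes 111, 83, 66 bp.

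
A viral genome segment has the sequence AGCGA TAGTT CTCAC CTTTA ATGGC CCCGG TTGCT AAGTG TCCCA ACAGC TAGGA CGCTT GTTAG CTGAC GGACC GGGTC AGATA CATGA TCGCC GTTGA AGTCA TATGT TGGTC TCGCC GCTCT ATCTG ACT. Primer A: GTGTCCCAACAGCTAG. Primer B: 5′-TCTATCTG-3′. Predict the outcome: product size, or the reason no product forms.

Primer A (GTGTCCCAACAGCTAG) matches the top strand at positions 38–53 (3' end points downstream).
Primer B (TCTATCTG) also matches the top strand directly, at positions 123–130 — its reverse complement CAGATAGA is not present.
Both primers anneal to the bottom strand with 3' ends pointing the same way, so neither can prime synthesis back toward the other.

No product — both primers anneal to the same strand and extend in the same direction.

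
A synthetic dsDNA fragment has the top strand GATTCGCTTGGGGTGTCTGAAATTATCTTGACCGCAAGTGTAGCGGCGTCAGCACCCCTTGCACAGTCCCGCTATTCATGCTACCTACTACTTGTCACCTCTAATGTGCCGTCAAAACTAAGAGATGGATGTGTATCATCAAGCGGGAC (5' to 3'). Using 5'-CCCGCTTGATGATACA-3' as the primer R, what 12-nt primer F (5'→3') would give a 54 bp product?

5'-GTCACCTCTAAT-3'

The reverse primer's reverse complement TGTATCATCAAGCGGG matches the template at positions 132–147, so the product ends at position 147.
A 54 bp product then starts at position 147 − 54 + 1 = 94.
The forward primer is identical to the top strand there: GTCACCTCTAAT.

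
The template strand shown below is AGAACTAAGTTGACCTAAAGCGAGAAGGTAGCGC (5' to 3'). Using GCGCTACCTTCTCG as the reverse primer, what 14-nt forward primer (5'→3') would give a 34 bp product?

The reverse primer's reverse complement CGAGAAGGTAGCGC matches the template at positions 21–34, so the product ends at position 34.
A 34 bp product then starts at position 34 − 34 + 1 = 1.
The forward primer is identical to the top strand there: AGAACTAAGTTGAC.

5'-AGAACTAAGTTGAC-3'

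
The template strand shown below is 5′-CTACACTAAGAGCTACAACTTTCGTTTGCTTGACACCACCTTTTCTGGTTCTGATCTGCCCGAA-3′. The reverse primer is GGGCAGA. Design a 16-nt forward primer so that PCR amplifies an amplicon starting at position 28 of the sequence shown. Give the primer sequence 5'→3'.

The reverse primer's reverse complement TCTGCCC matches the template at positions 55–61; the product starts at position 28.
The forward primer is identical to the top strand over positions 28–43: GCTTGACACCACCTTT.

5'-GCTTGACACCACCTTT-3'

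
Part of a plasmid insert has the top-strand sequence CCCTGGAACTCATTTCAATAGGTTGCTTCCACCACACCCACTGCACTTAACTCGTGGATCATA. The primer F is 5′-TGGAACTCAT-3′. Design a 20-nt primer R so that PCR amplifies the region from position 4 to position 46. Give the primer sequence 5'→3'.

The product's 3' end on the top strand is position 46.
The reverse primer anneals to the top strand over positions 27–46, i.e. to TTCCACCACACCCACTGCAC.
Its sequence written 5'→3' is the reverse complement: GTGCAGTGGGTGTGGTGGAA.

5'-GTGCAGTGGGTGTGGTGGAA-3'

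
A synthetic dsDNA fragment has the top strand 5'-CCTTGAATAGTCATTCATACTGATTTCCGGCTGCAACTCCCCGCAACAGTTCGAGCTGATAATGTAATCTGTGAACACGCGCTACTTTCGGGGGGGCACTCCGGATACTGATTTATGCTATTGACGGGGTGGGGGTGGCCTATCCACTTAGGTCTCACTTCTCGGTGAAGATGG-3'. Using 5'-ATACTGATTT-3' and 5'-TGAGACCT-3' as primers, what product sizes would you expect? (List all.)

141 bp, 53 bp

The forward primer ATACTGATTT matches the top strand at positions 17–26, 105–114.
The reverse primer's reverse complement is AGGTCTCA, matching at positions 150–157.
Each forward site pairs with the reverse site to give a product ending at position 157: sizes 141, 53 bp.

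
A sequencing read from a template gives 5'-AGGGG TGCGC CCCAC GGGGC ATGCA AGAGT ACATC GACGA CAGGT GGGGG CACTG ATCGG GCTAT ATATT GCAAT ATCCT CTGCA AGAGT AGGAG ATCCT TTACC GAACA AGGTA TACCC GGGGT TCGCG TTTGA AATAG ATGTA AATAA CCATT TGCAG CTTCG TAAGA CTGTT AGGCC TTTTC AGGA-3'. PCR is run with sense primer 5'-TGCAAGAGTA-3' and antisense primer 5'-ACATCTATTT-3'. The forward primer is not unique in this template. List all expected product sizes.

123 bp, 63 bp

The forward primer TGCAAGAGTA matches the top strand at positions 22–31, 82–91.
The reverse primer's reverse complement is AAATAGATGT, matching at positions 135–144.
Each forward site pairs with the reverse site to give a product ending at position 144: sizes 123, 63 bp.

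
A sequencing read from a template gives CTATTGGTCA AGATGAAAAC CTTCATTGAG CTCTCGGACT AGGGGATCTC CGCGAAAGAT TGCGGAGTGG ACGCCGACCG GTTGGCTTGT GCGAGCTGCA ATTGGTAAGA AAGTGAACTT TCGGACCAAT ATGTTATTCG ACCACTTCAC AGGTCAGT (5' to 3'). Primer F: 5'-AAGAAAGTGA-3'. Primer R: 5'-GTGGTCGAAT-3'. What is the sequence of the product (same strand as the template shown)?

5'-AAGAAAGTGAACTTTCGGACCAATATGTTATTCGACCAC-3'

Scanning the template, AAGAAAGTGA occurs at positions 107–116; this primer anneals to the bottom strand there with its 3' end pointing downstream.
Reverse complement of the reverse primer: ATTCGACCAC. This occurs on the top strand at positions 136–145.
The product is the template from position 107 through 145 (39 bp).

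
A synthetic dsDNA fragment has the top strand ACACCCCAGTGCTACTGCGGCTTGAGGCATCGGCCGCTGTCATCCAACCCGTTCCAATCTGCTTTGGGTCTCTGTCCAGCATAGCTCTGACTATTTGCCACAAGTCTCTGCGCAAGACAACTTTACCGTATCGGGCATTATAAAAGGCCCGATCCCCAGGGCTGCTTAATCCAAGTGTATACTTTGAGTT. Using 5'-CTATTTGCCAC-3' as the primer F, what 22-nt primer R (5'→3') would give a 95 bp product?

5'-AAAGTATACACTTGGATTAAGC-3'

The forward primer binds at positions 91–101, so a 95 bp product ends at position 91 + 95 − 1 = 185.
The reverse primer anneals to the top strand over positions 164–185, i.e. to GCTTAATCCAAGTGTATACTTT.
Its sequence written 5'→3' is the reverse complement: AAAGTATACACTTGGATTAAGC.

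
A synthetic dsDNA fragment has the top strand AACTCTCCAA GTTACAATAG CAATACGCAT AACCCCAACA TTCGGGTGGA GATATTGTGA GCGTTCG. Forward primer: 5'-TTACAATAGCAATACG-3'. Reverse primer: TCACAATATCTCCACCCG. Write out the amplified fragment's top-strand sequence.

5'-TTACAATAGCAATACGCATAACCCCAACATTCGGGTGGAGATATTGTGA-3'

Scanning the template, TTACAATAGCAATACG occurs at positions 12–27; this primer anneals to the bottom strand there with its 3' end pointing downstream.
The reverse primer's reverse complement is CGGGTGGAGATATTGTGA, which matches the template at positions 43–60.
The product is the template from position 12 through 60 (49 bp).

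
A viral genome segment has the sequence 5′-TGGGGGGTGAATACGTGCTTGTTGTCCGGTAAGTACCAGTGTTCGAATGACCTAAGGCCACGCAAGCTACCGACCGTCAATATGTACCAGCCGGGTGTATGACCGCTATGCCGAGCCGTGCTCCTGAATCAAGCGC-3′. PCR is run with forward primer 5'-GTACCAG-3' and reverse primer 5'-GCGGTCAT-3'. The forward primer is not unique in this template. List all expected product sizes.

The forward primer GTACCAG matches the top strand at positions 33–39, 84–90.
The reverse primer's reverse complement is ATGACCGC, matching at positions 99–106.
Each forward site pairs with the reverse site to give a product ending at position 106: sizes 74, 23 bp.

74 bp, 23 bp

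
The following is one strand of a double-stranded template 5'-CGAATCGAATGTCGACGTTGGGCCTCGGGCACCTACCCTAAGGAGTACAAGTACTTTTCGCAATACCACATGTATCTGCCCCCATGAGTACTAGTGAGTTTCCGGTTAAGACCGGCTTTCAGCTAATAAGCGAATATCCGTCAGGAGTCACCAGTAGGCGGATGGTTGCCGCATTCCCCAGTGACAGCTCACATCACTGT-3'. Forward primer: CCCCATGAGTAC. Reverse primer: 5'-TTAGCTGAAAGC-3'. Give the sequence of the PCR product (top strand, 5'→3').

5'-CCCCATGAGTACTAGTGAGTTTCCGGTTAAGACCGGCTTTCAGCTAA-3'

Scanning the template, CCCCATGAGTAC occurs at positions 80–91; this primer anneals to the bottom strand there with its 3' end pointing downstream.
The reverse primer's reverse complement is GCTTTCAGCTAA, which matches the template at positions 115–126.
The product is the template from position 80 through 126 (47 bp).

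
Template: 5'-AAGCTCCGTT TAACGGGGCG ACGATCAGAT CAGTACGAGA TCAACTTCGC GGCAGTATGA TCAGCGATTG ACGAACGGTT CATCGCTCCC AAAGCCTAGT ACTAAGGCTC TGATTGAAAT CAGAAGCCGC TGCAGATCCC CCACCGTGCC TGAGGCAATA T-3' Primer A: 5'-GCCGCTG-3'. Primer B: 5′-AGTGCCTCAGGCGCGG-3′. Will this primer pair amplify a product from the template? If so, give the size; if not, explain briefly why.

No product — primer B has no binding site in the template.

Primer B (AGTGCCTCAGGCGCGG) does not match the top strand, and its reverse complement CCGCGCCTGAGGCACT does not match either.
With no annealing site for primer B, no amplification occurs.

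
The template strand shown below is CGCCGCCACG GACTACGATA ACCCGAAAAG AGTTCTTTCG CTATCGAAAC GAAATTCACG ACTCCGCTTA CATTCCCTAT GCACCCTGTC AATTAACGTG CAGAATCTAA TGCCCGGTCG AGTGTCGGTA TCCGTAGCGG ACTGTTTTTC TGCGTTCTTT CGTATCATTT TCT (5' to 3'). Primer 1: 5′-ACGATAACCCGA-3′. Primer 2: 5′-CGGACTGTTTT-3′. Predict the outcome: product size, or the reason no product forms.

No product — both primers anneal to the same strand and extend in the same direction.

Primer 1 (ACGATAACCCGA) matches the top strand at positions 15–26 (3' end points downstream).
Primer 2 (CGGACTGTTTT) also matches the top strand directly, at positions 138–148 — its reverse complement AAAACAGTCCG is not present.
Both primers anneal to the bottom strand with 3' ends pointing the same way, so neither can prime synthesis back toward the other.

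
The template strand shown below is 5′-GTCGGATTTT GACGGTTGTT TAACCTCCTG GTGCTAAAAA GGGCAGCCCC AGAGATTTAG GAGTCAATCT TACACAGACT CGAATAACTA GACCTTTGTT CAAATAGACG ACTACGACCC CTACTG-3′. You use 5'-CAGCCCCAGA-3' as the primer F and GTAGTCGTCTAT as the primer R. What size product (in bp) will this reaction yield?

72 bp

Forward primer CAGCCCCAGA is found on the top strand at positions 44–53.
Reverse complement of the reverse primer: ATAGACGACTAC. This occurs on the top strand at positions 104–115.
The product runs from position 44 to position 115, so its length is 115 − 44 + 1 = 72 bp.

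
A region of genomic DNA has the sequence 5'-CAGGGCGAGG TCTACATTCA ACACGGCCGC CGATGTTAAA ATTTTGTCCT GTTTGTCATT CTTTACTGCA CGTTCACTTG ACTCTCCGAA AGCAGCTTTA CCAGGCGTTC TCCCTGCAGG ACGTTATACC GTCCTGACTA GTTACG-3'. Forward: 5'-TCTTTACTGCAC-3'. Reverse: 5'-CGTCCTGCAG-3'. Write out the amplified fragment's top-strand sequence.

The forward primer matches the template at positions 60–71.
Taking the reverse complement of CGTCCTGCAG gives CTGCAGGACG, found at positions 114–123 on the template; the primer anneals here to the top strand with its 3' end pointing upstream.
The product is the template from position 60 through 123 (64 bp).

5'-TCTTTACTGCACGTTCACTTGACTCTCCGAAAGCAGCTTTACCAGGCGTTCTCCCTGCAGGACG-3'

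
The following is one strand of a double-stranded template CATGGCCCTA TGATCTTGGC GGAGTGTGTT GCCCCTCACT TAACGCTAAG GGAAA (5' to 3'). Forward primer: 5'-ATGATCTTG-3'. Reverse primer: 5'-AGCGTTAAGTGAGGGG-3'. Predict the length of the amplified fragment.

The forward primer matches the template at positions 10–18.
Reverse complement of the reverse primer: CCCCTCACTTAACGCT. This occurs on the top strand at positions 32–47.
Amplicon spans positions 10–47: 38 bp.

38 bp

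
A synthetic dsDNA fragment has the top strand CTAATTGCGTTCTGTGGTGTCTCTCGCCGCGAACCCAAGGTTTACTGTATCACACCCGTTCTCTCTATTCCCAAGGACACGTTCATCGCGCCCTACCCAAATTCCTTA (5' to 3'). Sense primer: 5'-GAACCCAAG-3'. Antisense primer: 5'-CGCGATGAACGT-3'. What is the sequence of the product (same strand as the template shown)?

Forward primer GAACCCAAG is found on the top strand at positions 31–39.
Reverse complement of the reverse primer: ACGTTCATCGCG. This occurs on the top strand at positions 79–90.
The product is the template from position 31 through 90 (60 bp).

5'-GAACCCAAGGTTTACTGTATCACACCCGTTCTCTCTATTCCCAAGGACACGTTCATCGCG-3'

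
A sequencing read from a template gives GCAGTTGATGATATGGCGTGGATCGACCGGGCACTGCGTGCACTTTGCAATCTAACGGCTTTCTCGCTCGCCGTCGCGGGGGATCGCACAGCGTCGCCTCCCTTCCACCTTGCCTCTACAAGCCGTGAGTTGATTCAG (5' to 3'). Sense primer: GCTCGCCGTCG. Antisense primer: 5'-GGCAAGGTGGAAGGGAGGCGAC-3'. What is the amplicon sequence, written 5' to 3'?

The forward primer matches the template at positions 66–76.
Reverse complement of the reverse primer: GTCGCCTCCCTTCCACCTTGCC. This occurs on the top strand at positions 93–114.
The product is the template from position 66 through 114 (49 bp).

5'-GCTCGCCGTCGCGGGGGATCGCACAGCGTCGCCTCCCTTCCACCTTGCC-3'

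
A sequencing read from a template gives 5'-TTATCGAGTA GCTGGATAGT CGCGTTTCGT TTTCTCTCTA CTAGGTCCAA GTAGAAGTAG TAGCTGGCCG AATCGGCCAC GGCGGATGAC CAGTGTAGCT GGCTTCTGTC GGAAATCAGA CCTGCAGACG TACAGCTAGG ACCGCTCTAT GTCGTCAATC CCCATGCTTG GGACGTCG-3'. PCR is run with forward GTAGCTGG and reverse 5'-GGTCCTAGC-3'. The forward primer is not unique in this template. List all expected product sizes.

136 bp, 84 bp, 49 bp

The forward primer GTAGCTGG matches the top strand at positions 8–15, 60–67, 95–102.
The reverse primer's reverse complement is GCTAGGACC, matching at positions 135–143.
Each forward site pairs with the reverse site to give a product ending at position 143: sizes 136, 84, 49 bp.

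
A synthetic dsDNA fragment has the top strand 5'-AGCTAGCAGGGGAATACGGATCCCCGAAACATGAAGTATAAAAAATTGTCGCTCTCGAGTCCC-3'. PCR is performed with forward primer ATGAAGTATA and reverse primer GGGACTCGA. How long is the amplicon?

Scanning the template, ATGAAGTATA occurs at positions 31–40; this primer anneals to the bottom strand there with its 3' end pointing downstream.
The reverse primer's reverse complement is TCGAGTCCC, which matches the template at positions 55–63.
The product runs from position 31 to position 63, so its length is 63 − 31 + 1 = 33 bp.

33 bp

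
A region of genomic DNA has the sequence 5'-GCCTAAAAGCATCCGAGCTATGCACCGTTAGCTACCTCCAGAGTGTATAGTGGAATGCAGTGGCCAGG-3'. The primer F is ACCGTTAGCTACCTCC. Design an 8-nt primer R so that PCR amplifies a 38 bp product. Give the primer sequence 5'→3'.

5'-ACTGCATT-3'

The forward primer binds at positions 24–39, so a 38 bp product ends at position 24 + 38 − 1 = 61.
The reverse primer anneals to the top strand over positions 54–61, i.e. to AATGCAGT.
Its sequence written 5'→3' is the reverse complement: ACTGCATT.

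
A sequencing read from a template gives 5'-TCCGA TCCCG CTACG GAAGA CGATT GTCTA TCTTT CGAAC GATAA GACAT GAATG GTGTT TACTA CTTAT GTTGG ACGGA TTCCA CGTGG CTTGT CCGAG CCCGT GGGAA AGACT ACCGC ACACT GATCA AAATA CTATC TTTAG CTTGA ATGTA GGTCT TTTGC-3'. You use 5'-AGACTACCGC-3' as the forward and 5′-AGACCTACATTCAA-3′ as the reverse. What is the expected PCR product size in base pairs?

50 bp

Forward primer AGACTACCGC is found on the top strand at positions 111–120.
Taking the reverse complement of AGACCTACATTCAA gives TTGAATGTAGGTCT, found at positions 147–160 on the template; the primer anneals here to the top strand with its 3' end pointing upstream.
Amplicon spans positions 111–160: 50 bp.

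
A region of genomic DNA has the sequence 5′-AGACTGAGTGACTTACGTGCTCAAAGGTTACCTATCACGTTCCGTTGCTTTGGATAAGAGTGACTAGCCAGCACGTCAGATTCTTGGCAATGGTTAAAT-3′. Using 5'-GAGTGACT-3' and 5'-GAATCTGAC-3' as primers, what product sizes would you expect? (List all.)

The forward primer GAGTGACT matches the top strand at positions 6–13, 58–65.
The reverse primer's reverse complement is GTCAGATTC, matching at positions 75–83.
Each forward site pairs with the reverse site to give a product ending at position 83: sizes 78, 26 bp.

78 bp, 26 bp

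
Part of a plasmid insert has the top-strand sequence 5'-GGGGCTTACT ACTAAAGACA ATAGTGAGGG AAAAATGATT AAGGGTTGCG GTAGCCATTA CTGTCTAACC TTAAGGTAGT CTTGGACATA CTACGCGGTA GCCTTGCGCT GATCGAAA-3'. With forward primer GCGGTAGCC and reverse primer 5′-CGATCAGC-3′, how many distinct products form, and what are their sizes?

Two products: 68 bp, 21 bp

The forward primer GCGGTAGCC matches the top strand at positions 48–56, 95–103.
The reverse primer's reverse complement is GCTGATCG, matching at positions 108–115.
Each forward site pairs with the reverse site to give a product ending at position 115: sizes 68, 21 bp.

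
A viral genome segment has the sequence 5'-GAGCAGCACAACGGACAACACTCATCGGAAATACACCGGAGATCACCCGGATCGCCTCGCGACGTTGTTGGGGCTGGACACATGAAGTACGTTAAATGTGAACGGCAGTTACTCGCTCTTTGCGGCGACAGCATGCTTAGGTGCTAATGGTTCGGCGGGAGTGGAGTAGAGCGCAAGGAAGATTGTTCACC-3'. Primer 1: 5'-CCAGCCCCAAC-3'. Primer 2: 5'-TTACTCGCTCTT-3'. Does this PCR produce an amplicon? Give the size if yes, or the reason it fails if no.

No product — the primers' 3' ends point away from each other.

Primer 1 (CCAGCCCCAAC) has reverse complement GTTGGGGCTGG, which matches the top strand at positions 67–77; primer 1 anneals to the top strand there with its 3' end pointing upstream toward position 67.
Primer 2 (TTACTCGCTCTT) matches the top strand directly at positions 109–120; it anneals to the bottom strand with its 3' end pointing downstream toward position 120.
The 3' ends diverge (primer 1 extends toward position 1, primer 2 toward position 191), so the primers never converge on a shared product.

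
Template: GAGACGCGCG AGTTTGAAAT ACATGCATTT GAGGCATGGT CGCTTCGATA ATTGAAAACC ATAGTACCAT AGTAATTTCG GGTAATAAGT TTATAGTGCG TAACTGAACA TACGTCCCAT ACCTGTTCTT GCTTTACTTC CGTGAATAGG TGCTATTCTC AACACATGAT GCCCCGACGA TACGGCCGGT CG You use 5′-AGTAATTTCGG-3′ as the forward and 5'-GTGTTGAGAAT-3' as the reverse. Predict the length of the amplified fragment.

95 bp

Scanning the template, AGTAATTTCGG occurs at positions 71–81; this primer anneals to the bottom strand there with its 3' end pointing downstream.
The reverse primer's reverse complement is ATTCTCAACAC, which matches the template at positions 155–165.
The product runs from position 71 to position 165, so its length is 165 − 71 + 1 = 95 bp.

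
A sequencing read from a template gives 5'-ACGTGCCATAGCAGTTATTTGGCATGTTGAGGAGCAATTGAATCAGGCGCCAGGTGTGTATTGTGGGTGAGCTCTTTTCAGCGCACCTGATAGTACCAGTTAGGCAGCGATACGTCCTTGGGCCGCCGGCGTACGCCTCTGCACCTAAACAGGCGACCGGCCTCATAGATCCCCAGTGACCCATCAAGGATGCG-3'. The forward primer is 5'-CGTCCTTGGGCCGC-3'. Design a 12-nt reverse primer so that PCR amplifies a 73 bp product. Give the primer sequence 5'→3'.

The forward primer binds at positions 113–126, so a 73 bp product ends at position 113 + 73 − 1 = 185.
The reverse primer anneals to the top strand over positions 174–185, i.e. to CAGTGACCCATC.
Its sequence written 5'→3' is the reverse complement: GATGGGTCACTG.

5'-GATGGGTCACTG-3'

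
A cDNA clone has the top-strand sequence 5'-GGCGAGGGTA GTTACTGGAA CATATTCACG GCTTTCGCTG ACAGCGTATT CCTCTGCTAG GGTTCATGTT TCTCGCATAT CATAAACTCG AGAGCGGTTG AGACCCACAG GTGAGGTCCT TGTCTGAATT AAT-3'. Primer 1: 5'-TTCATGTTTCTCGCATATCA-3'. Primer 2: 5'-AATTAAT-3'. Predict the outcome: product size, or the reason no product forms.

No product — both primers anneal to the same strand and extend in the same direction.

Primer 1 (TTCATGTTTCTCGCATATCA) matches the top strand at positions 63–82 (3' end points downstream).
Primer 2 (AATTAAT) also matches the top strand directly, at positions 127–133 — its reverse complement ATTAATT is not present.
Both primers anneal to the bottom strand with 3' ends pointing the same way, so neither can prime synthesis back toward the other.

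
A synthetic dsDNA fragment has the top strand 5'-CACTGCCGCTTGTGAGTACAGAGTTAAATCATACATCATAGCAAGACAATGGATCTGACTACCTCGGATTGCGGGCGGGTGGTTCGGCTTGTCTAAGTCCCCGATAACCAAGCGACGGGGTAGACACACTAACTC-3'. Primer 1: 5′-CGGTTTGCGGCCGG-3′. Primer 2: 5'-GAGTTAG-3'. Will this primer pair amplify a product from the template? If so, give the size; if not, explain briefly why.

No product — primer 1 has no binding site in the template.

Primer 1 (CGGTTTGCGGCCGG) does not match the top strand, and its reverse complement CCGGCCGCAAACCG does not match either.
With no annealing site for primer 1, no amplification occurs.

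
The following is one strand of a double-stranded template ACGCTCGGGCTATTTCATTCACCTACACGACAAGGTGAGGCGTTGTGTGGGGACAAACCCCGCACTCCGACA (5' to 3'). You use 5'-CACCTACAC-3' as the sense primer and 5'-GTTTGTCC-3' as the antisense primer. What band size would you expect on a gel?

39 bp

Forward primer CACCTACAC is found on the top strand at positions 20–28.
The reverse primer's reverse complement is GGACAAAC, which matches the template at positions 51–58.
The product runs from position 20 to position 58, so its length is 58 − 20 + 1 = 39 bp.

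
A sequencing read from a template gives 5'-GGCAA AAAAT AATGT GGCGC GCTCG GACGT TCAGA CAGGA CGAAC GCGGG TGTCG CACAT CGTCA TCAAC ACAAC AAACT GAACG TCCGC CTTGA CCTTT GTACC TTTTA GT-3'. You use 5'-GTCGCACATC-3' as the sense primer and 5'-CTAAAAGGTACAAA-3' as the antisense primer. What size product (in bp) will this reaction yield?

60 bp

Scanning the template, GTCGCACATC occurs at positions 52–61; this primer anneals to the bottom strand there with its 3' end pointing downstream.
Taking the reverse complement of CTAAAAGGTACAAA gives TTTGTACCTTTTAG, found at positions 98–111 on the template; the primer anneals here to the top strand with its 3' end pointing upstream.
Amplicon spans positions 52–111: 60 bp.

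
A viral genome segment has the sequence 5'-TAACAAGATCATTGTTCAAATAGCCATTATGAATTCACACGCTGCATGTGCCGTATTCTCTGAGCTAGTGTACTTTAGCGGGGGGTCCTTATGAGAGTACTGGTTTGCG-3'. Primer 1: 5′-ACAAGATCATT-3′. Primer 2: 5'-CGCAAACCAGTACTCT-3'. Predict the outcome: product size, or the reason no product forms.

Yes — a 107 bp product.

Primer 1 (ACAAGATCATT) matches the top strand at positions 3–13; it acts as a forward primer.
Primer 2's reverse complement is AGAGTACTGGTTTGCG, matching the top strand at positions 94–109; it acts as a reverse primer.
The 3' ends face each other across positions 3–109, giving a 107 bp product.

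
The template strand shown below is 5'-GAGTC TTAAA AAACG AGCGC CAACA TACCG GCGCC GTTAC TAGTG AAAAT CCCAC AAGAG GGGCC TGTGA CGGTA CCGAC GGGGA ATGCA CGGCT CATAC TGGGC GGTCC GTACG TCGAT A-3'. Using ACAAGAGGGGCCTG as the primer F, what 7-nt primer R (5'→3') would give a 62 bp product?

5'-CGTACGG-3'

The forward primer binds at positions 54–67, so a 62 bp product ends at position 54 + 62 − 1 = 115.
The reverse primer anneals to the top strand over positions 109–115, i.e. to CCGTACG.
Its sequence written 5'→3' is the reverse complement: CGTACGG.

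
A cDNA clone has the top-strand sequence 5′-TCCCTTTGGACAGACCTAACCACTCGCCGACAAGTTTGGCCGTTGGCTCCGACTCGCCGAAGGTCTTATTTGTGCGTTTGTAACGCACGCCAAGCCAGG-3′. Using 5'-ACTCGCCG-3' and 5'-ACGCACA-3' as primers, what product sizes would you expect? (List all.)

56 bp, 26 bp

The forward primer ACTCGCCG matches the top strand at positions 22–29, 52–59.
The reverse primer's reverse complement is TGTGCGT, matching at positions 71–77.
Each forward site pairs with the reverse site to give a product ending at position 77: sizes 56, 26 bp.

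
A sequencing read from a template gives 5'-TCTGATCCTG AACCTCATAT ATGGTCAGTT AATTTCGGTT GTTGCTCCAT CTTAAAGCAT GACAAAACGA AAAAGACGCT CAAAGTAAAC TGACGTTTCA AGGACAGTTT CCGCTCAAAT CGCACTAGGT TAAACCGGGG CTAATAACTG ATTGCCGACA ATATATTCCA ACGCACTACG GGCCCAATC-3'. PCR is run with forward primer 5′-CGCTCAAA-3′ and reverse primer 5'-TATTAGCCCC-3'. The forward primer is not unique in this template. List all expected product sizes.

The forward primer CGCTCAAA matches the top strand at positions 77–84, 112–119.
The reverse primer's reverse complement is GGGGCTAATA, matching at positions 137–146.
Each forward site pairs with the reverse site to give a product ending at position 146: sizes 70, 35 bp.

70 bp, 35 bp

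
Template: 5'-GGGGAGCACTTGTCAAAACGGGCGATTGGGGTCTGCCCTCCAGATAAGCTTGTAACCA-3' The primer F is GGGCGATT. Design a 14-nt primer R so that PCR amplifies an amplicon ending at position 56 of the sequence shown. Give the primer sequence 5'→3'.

5'-GTTACAAGCTTATC-3'

The forward primer binds at positions 20–27; the product's 3' end on the top strand is position 56.
The reverse primer anneals to the top strand over positions 43–56, i.e. to GATAAGCTTGTAAC.
Its sequence written 5'→3' is the reverse complement: GTTACAAGCTTATC.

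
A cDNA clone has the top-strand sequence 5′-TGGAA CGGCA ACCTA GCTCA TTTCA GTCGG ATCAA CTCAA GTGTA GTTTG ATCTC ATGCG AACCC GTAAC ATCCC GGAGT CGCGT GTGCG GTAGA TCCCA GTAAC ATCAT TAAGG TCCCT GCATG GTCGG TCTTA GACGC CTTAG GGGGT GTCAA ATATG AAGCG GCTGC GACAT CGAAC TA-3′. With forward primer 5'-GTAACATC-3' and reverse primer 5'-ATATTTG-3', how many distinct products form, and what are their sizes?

The forward primer GTAACATC matches the top strand at positions 66–73, 101–108.
The reverse primer's reverse complement is CAAATAT, matching at positions 153–159.
Each forward site pairs with the reverse site to give a product ending at position 159: sizes 94, 59 bp.

Two products: 94 bp, 59 bp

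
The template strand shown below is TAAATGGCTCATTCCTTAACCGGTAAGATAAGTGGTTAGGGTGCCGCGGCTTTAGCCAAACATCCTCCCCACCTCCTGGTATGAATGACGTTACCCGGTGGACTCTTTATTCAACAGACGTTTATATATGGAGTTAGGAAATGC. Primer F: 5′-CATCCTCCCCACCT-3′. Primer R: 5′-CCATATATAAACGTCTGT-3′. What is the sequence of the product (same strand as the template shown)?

5'-CATCCTCCCCACCTCCTGGTATGAATGACGTTACCCGGTGGACTCTTTATTCAACAGACGTTTATATATGG-3'

Forward primer CATCCTCCCCACCT is found on the top strand at positions 61–74.
The reverse primer's reverse complement is ACAGACGTTTATATATGG, which matches the template at positions 114–131.
The product is the template from position 61 through 131 (71 bp).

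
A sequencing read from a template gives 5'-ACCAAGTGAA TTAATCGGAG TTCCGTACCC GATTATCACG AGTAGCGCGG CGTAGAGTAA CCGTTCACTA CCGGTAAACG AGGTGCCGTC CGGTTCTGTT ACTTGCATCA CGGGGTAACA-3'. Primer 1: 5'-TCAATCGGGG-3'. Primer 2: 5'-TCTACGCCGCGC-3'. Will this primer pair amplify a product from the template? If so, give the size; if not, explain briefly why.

No product — primer 1 has no binding site in the template.

Primer 1 (TCAATCGGGG) does not match the top strand, and its reverse complement CCCCGATTGA does not match either.
With no annealing site for primer 1, no amplification occurs.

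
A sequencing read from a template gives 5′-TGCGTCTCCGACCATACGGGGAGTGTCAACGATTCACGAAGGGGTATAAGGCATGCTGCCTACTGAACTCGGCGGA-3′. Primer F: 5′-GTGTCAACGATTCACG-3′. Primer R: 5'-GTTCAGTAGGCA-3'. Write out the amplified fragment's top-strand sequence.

5'-GTGTCAACGATTCACGAAGGGGTATAAGGCATGCTGCCTACTGAAC-3'

The forward primer matches the template at positions 23–38.
Taking the reverse complement of GTTCAGTAGGCA gives TGCCTACTGAAC, found at positions 57–68 on the template; the primer anneals here to the top strand with its 3' end pointing upstream.
The product is the template from position 23 through 68 (46 bp).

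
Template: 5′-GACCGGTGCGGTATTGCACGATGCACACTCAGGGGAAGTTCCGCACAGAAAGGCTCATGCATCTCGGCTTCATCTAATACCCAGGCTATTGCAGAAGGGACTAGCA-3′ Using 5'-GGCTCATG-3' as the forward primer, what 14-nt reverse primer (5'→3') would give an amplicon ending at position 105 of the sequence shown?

The forward primer binds at positions 52–59; the product's 3' end on the top strand is position 105.
The reverse primer anneals to the top strand over positions 92–105, i.e. to CAGAAGGGACTAGC.
Its sequence written 5'→3' is the reverse complement: GCTAGTCCCTTCTG.

5'-GCTAGTCCCTTCTG-3'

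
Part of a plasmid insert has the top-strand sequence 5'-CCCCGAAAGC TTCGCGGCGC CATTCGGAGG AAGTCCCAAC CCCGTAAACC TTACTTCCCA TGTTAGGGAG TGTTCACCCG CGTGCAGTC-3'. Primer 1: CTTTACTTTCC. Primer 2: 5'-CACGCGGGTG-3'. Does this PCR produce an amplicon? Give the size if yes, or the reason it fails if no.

No product — primer 1 has no binding site in the template.

Primer 1 (CTTTACTTTCC) does not match the top strand, and its reverse complement GGAAAGTAAAG does not match either.
With no annealing site for primer 1, no amplification occurs.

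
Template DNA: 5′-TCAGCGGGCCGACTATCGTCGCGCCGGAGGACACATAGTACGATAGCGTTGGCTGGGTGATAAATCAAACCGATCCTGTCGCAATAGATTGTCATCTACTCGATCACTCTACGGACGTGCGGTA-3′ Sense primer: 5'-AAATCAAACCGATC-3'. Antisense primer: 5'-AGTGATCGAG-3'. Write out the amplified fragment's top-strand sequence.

5'-AAATCAAACCGATCCTGTCGCAATAGATTGTCATCTACTCGATCACT-3'

Scanning the template, AAATCAAACCGATC occurs at positions 62–75; this primer anneals to the bottom strand there with its 3' end pointing downstream.
The reverse primer's reverse complement is CTCGATCACT, which matches the template at positions 99–108.
The product is the template from position 62 through 108 (47 bp).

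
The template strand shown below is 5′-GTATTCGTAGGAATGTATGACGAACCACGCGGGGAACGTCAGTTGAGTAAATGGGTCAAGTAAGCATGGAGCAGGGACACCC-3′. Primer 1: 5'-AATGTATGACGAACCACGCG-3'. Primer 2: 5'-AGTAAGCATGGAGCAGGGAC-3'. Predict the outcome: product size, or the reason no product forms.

No product — both primers anneal to the same strand and extend in the same direction.

Primer 1 (AATGTATGACGAACCACGCG) matches the top strand at positions 12–31 (3' end points downstream).
Primer 2 (AGTAAGCATGGAGCAGGGAC) also matches the top strand directly, at positions 59–78 — its reverse complement GTCCCTGCTCCATGCTTACT is not present.
Both primers anneal to the bottom strand with 3' ends pointing the same way, so neither can prime synthesis back toward the other.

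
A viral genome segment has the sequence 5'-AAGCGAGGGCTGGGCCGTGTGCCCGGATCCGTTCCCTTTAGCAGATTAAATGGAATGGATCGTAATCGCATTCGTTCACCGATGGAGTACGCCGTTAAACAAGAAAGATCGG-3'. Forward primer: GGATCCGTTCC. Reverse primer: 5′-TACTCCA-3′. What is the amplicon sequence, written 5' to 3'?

5'-GGATCCGTTCCCTTTAGCAGATTAAATGGAATGGATCGTAATCGCATTCGTTCACCGATGGAGTA-3'

Forward primer GGATCCGTTCC is found on the top strand at positions 25–35.
Reverse complement of the reverse primer: TGGAGTA. This occurs on the top strand at positions 83–89.
The product is the template from position 25 through 89 (65 bp).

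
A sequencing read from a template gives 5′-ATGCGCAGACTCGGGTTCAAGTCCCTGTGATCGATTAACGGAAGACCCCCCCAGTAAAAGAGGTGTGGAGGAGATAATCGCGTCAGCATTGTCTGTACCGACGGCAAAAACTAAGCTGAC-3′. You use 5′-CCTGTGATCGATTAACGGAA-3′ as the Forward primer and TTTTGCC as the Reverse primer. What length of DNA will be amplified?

Scanning the template, CCTGTGATCGATTAACGGAA occurs at positions 24–43; this primer anneals to the bottom strand there with its 3' end pointing downstream.
The reverse primer's reverse complement is GGCAAAA, which matches the template at positions 103–109.
Amplicon spans positions 24–109: 86 bp.

86 bp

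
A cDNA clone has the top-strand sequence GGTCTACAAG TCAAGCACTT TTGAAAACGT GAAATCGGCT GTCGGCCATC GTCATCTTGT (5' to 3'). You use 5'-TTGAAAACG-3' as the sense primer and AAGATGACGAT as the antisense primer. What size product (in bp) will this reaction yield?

38 bp

Scanning the template, TTGAAAACG occurs at positions 21–29; this primer anneals to the bottom strand there with its 3' end pointing downstream.
The reverse primer's reverse complement is ATCGTCATCTT, which matches the template at positions 48–58.
The product runs from position 21 to position 58, so its length is 58 − 21 + 1 = 38 bp.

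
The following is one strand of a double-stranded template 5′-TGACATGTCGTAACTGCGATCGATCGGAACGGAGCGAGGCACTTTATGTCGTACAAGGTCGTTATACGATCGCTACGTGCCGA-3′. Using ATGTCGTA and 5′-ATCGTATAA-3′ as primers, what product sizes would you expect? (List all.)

66 bp, 25 bp

The forward primer ATGTCGTA matches the top strand at positions 5–12, 46–53.
The reverse primer's reverse complement is TTATACGAT, matching at positions 62–70.
Each forward site pairs with the reverse site to give a product ending at position 70: sizes 66, 25 bp.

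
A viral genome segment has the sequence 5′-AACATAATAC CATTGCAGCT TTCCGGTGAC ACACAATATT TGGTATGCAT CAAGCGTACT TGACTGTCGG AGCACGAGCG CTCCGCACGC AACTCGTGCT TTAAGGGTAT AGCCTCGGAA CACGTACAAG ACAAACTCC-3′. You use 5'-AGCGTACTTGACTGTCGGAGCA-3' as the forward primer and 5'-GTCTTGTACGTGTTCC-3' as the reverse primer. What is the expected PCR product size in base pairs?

Scanning the template, AGCGTACTTGACTGTCGGAGCA occurs at positions 53–74; this primer anneals to the bottom strand there with its 3' end pointing downstream.
Reverse complement of the reverse primer: GGAACACGTACAAGAC. This occurs on the top strand at positions 117–132.
Product length = (reverse-primer end) − (forward-primer start) + 1 = 132 − 53 + 1 = 80 bp.

80 bp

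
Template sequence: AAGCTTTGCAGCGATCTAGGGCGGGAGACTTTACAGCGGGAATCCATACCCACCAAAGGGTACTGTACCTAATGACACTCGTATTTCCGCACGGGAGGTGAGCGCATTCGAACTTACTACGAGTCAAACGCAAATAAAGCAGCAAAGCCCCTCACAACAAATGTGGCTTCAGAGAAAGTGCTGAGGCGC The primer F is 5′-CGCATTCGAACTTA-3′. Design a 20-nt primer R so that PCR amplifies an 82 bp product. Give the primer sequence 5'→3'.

5'-TCAGCACTTTCTCTGAAGCC-3'

The forward primer binds at positions 103–116, so an 82 bp product ends at position 103 + 82 − 1 = 184.
The reverse primer anneals to the top strand over positions 165–184, i.e. to GGCTTCAGAGAAAGTGCTGA.
Its sequence written 5'→3' is the reverse complement: TCAGCACTTTCTCTGAAGCC.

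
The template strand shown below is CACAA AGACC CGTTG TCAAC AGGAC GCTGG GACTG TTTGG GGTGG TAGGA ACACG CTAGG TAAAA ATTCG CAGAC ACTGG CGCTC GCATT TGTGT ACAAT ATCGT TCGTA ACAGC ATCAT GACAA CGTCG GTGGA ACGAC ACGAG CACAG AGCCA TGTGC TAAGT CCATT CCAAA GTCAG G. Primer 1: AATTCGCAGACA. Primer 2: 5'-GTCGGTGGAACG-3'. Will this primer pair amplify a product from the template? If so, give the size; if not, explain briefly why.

No product — both primers anneal to the same strand and extend in the same direction.

Primer 1 (AATTCGCAGACA) matches the top strand at positions 65–76 (3' end points downstream).
Primer 2 (GTCGGTGGAACG) also matches the top strand directly, at positions 127–138 — its reverse complement CGTTCCACCGAC is not present.
Both primers anneal to the bottom strand with 3' ends pointing the same way, so neither can prime synthesis back toward the other.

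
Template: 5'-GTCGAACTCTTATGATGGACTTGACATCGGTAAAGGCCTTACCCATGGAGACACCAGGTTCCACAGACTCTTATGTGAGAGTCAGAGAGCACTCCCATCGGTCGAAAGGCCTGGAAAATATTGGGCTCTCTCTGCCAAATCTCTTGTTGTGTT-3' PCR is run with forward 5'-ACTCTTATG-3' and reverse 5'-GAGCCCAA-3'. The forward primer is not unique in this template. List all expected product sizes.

123 bp, 62 bp

The forward primer ACTCTTATG matches the top strand at positions 6–14, 67–75.
The reverse primer's reverse complement is TTGGGCTC, matching at positions 121–128.
Each forward site pairs with the reverse site to give a product ending at position 128: sizes 123, 62 bp.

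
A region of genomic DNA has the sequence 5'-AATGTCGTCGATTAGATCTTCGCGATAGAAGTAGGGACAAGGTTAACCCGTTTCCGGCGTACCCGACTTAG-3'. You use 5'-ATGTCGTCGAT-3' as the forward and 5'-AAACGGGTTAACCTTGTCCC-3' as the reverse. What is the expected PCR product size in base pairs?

Scanning the template, ATGTCGTCGAT occurs at positions 2–12; this primer anneals to the bottom strand there with its 3' end pointing downstream.
The reverse primer's reverse complement is GGGACAAGGTTAACCCGTTT, which matches the template at positions 34–53.
Product length = (reverse-primer end) − (forward-primer start) + 1 = 53 − 2 + 1 = 52 bp.

52 bp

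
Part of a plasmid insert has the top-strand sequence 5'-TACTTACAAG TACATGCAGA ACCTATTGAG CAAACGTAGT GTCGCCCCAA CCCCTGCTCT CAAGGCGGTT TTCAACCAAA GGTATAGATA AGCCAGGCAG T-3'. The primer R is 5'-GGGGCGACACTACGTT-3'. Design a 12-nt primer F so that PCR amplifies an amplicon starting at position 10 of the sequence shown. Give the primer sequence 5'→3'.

The reverse primer's reverse complement AACGTAGTGTCGCCCC matches the template at positions 33–48; the product starts at position 10.
The forward primer is identical to the top strand over positions 10–21: GTACATGCAGAA.

5'-GTACATGCAGAA-3'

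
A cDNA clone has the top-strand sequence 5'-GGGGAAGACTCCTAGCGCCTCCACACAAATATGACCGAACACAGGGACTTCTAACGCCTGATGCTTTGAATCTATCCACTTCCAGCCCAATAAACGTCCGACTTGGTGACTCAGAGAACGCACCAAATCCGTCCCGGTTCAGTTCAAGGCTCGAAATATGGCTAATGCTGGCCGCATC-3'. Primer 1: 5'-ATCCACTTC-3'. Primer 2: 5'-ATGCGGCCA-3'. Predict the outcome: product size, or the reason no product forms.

Primer 1 (ATCCACTTC) matches the top strand at positions 74–82; it acts as a forward primer.
Primer 2's reverse complement is TGGCCGCAT, matching the top strand at positions 169–177; it acts as a reverse primer.
The 3' ends face each other across positions 74–177, giving a 104 bp product.

Yes — a 104 bp product.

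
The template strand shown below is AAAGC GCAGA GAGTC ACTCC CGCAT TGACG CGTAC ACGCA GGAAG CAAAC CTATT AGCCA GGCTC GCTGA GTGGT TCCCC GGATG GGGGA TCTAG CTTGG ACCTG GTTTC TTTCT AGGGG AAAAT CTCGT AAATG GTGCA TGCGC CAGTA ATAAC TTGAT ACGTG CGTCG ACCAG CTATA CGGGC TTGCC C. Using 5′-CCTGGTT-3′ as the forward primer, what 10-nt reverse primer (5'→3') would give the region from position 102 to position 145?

5'-GCGCATGCAC-3'

The product's 3' end on the top strand is position 145.
The reverse primer anneals to the top strand over positions 136–145, i.e. to GTGCATGCGC.
Its sequence written 5'→3' is the reverse complement: GCGCATGCAC.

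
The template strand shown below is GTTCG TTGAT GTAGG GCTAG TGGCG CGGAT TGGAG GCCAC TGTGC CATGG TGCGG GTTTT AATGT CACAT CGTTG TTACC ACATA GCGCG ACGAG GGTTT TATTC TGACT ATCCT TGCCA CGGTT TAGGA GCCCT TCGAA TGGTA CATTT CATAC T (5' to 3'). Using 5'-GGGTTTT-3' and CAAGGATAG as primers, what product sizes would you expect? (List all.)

64 bp, 23 bp

The forward primer GGGTTTT matches the top strand at positions 54–60, 95–101.
The reverse primer's reverse complement is CTATCCTTG, matching at positions 109–117.
Each forward site pairs with the reverse site to give a product ending at position 117: sizes 64, 23 bp.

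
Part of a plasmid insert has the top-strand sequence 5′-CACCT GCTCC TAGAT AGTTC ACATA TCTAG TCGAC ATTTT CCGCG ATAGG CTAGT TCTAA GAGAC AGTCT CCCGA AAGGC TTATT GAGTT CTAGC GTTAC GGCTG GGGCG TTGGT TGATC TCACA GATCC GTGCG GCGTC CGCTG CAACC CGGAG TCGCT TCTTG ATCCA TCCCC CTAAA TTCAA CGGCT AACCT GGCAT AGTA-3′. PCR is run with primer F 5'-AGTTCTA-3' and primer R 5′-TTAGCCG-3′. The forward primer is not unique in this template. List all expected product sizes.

140 bp, 106 bp

The forward primer AGTTCTA matches the top strand at positions 53–59, 87–93.
The reverse primer's reverse complement is CGGCTAA, matching at positions 186–192.
Each forward site pairs with the reverse site to give a product ending at position 192: sizes 140, 106 bp.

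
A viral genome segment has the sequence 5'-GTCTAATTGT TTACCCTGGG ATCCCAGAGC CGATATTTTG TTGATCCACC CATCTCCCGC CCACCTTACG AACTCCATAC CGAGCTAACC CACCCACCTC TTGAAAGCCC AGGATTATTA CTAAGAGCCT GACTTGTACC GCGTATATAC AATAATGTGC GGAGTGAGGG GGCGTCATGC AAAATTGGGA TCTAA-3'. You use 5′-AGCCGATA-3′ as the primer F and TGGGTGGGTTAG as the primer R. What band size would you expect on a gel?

The forward primer matches the template at positions 28–35.
Taking the reverse complement of TGGGTGGGTTAG gives CTAACCCACCCA, found at positions 85–96 on the template; the primer anneals here to the top strand with its 3' end pointing upstream.
Amplicon spans positions 28–96: 69 bp.

69 bp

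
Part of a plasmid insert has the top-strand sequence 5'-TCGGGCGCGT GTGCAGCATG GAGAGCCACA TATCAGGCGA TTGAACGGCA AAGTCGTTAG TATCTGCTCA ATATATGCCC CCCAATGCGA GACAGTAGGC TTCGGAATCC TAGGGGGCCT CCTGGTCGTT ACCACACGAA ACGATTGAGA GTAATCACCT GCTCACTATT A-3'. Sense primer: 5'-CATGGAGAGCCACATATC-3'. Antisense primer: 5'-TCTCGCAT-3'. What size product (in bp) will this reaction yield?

76 bp

Scanning the template, CATGGAGAGCCACATATC occurs at positions 17–34; this primer anneals to the bottom strand there with its 3' end pointing downstream.
Taking the reverse complement of TCTCGCAT gives ATGCGAGA, found at positions 85–92 on the template; the primer anneals here to the top strand with its 3' end pointing upstream.
Product length = (reverse-primer end) − (forward-primer start) + 1 = 92 − 17 + 1 = 76 bp.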